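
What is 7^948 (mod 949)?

7^1 ≡ 7 (mod 949)
7^2 ≡ 7^2 = 49 ≡ 49 (mod 949)
7^4 ≡ 49^2 = 2401 ≡ 503 (mod 949)
7^8 ≡ 503^2 = 253009 ≡ 575 (mod 949)
7^16 ≡ 575^2 = 330625 ≡ 373 (mod 949)
7^32 ≡ 373^2 = 139129 ≡ 575 (mod 949)
7^64 ≡ 575^2 = 330625 ≡ 373 (mod 949)
7^128 ≡ 373^2 = 139129 ≡ 575 (mod 949)
7^256 ≡ 575^2 = 330625 ≡ 373 (mod 949)
7^512 ≡ 373^2 = 139129 ≡ 575 (mod 949)
948 = 512 + 256 + 128 + 32 + 16 + 4 in binary powers of 2.
So 7^948 ≡ 575 · 373 · 575 · 575 · 373 · 503 ≡ 729 (mod 949).
Since 729 ≠ 1, base 7 is a Fermat witness: 949 is composite.

729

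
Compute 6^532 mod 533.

373

6^1 ≡ 6 (mod 533)
6^2 ≡ 6^2 = 36 ≡ 36 (mod 533)
6^4 ≡ 36^2 = 1296 ≡ 230 (mod 533)
6^8 ≡ 230^2 = 52900 ≡ 133 (mod 533)
6^16 ≡ 133^2 = 17689 ≡ 100 (mod 533)
6^32 ≡ 100^2 = 10000 ≡ 406 (mod 533)
6^64 ≡ 406^2 = 164836 ≡ 139 (mod 533)
6^128 ≡ 139^2 = 19321 ≡ 133 (mod 533)
6^256 ≡ 133^2 = 17689 ≡ 100 (mod 533)
6^512 ≡ 100^2 = 10000 ≡ 406 (mod 533)
532 = 512 + 16 + 4 in binary powers of 2.
So 6^532 ≡ 406 · 100 · 230 ≡ 373 (mod 533).
Since 373 ≠ 1, base 6 is a Fermat witness: 533 is composite.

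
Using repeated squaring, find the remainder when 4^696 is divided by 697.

4^1 ≡ 4 (mod 697)
4^2 ≡ 4^2 = 16 ≡ 16 (mod 697)
4^4 ≡ 16^2 = 256 ≡ 256 (mod 697)
4^8 ≡ 256^2 = 65536 ≡ 18 (mod 697)
4^16 ≡ 18^2 = 324 ≡ 324 (mod 697)
4^32 ≡ 324^2 = 104976 ≡ 426 (mod 697)
4^64 ≡ 426^2 = 181476 ≡ 256 (mod 697)
4^128 ≡ 256^2 = 65536 ≡ 18 (mod 697)
4^256 ≡ 18^2 = 324 ≡ 324 (mod 697)
4^512 ≡ 324^2 = 104976 ≡ 426 (mod 697)
696 = 512 + 128 + 32 + 16 + 8 in binary powers of 2.
So 4^696 ≡ 426 · 18 · 426 · 324 · 18 ≡ 324 (mod 697).
Since 324 ≠ 1, base 4 is a Fermat witness: 697 is composite.

324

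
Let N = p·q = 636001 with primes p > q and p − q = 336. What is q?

Since p = q + 336, we have 636001 = q(q + 336), so q² + 336q − 636001 = 0.
Discriminant: 336² + 4·636001 = 112896 + 2544004 = 2656900; √2656900 = 1630.
q = (−336 + 1630)/2 = 647, and p = q + 336 = 983.
Check: 647 · 983 = 636001.

647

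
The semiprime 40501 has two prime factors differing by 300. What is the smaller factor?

101

Since p = q + 300, we have 40501 = q(q + 300), so q² + 300q − 40501 = 0.
Discriminant: 300² + 4·40501 = 90000 + 162004 = 252004; √252004 = 502.
q = (−300 + 502)/2 = 101, and p = q + 300 = 401.
Check: 101 · 401 = 40501.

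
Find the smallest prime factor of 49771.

49771 is odd.
Digit sum 28, not divisible by 3.
Ends in 1: not divisible by 5.
7: 49771 = 7·7110 + 1
11: 49771 = 11·4524 + 7
13: 49771 = 13·3828 + 7
17: 49771 = 17·2927 + 12
19: 49771 = 19·2619 + 10
23: 49771 = 23·2163 + 22
29: 49771 = 29·1716 + 7
31: 49771 = 31·1605 + 16
37: 49771 = 37·1345 + 6
41: 49771 = 41·1213 + 38
43: 49771 = 43·1157 + 20
47: 49771 = 47·1058 + 45
53: 49771 = 53·939 + 4
59: 49771 = 59·843 + 34
61: 49771 = 61·815 + 56
67: 49771 = 67·742 + 57
71: 49771 = 71·701

71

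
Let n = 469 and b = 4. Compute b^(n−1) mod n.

4^1 ≡ 4 (mod 469)
4^2 ≡ 4^2 = 16 ≡ 16 (mod 469)
4^4 ≡ 16^2 = 256 ≡ 256 (mod 469)
4^8 ≡ 256^2 = 65536 ≡ 345 (mod 469)
4^16 ≡ 345^2 = 119025 ≡ 368 (mod 469)
4^32 ≡ 368^2 = 135424 ≡ 352 (mod 469)
4^64 ≡ 352^2 = 123904 ≡ 88 (mod 469)
4^128 ≡ 88^2 = 7744 ≡ 240 (mod 469)
4^256 ≡ 240^2 = 57600 ≡ 382 (mod 469)
468 = 256 + 128 + 64 + 16 + 4 in binary powers of 2.
So 4^468 ≡ 382 · 240 · 88 · 368 · 256 ≡ 344 (mod 469).
Since 344 ≠ 1, base 4 is a Fermat witness: 469 is composite.

344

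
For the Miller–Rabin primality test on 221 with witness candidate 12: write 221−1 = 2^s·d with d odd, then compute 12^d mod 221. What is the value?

221 − 1 = 220 = 2^2 · 55, so d = 55.
12^1 ≡ 12 (mod 221)
12^2 ≡ 12^2 = 144 ≡ 144 (mod 221)
12^4 ≡ 144^2 = 20736 ≡ 183 (mod 221)
12^8 ≡ 183^2 = 33489 ≡ 118 (mod 221)
12^16 ≡ 118^2 = 13924 ≡ 1 (mod 221)
12^32 ≡ 1^2 = 1 ≡ 1 (mod 221)
55 = 32 + 16 + 4 + 2 + 1 in binary powers of 2.
So 12^55 ≡ 1 · 1 · 183 · 144 · 12 ≡ 194 (mod 221).
Squaring chain: 194 → 66; never reaches −1, so base 12 is a Miller–Rabin witness that 221 is composite.

194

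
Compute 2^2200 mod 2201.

2^1 ≡ 2 (mod 2201)
2^2 ≡ 2^2 = 4 ≡ 4 (mod 2201)
2^4 ≡ 4^2 = 16 ≡ 16 (mod 2201)
2^8 ≡ 16^2 = 256 ≡ 256 (mod 2201)
2^16 ≡ 256^2 = 65536 ≡ 1707 (mod 2201)
2^32 ≡ 1707^2 = 2913849 ≡ 1926 (mod 2201)
2^64 ≡ 1926^2 = 3709476 ≡ 791 (mod 2201)
2^128 ≡ 791^2 = 625681 ≡ 597 (mod 2201)
2^256 ≡ 597^2 = 356409 ≡ 2048 (mod 2201)
2^512 ≡ 2048^2 = 4194304 ≡ 1399 (mod 2201)
2^1024 ≡ 1399^2 = 1957201 ≡ 512 (mod 2201)
2^2048 ≡ 512^2 = 262144 ≡ 225 (mod 2201)
2200 = 2048 + 128 + 16 + 8 in binary powers of 2.
So 2^2200 ≡ 225 · 597 · 1707 · 256 ≡ 1582 (mod 2201).
Since 1582 ≠ 1, base 2 is a Fermat witness: 2201 is composite.

1582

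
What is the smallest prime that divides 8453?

79

8453 is odd.
Digit sum 20, not divisible by 3.
Ends in 3: not divisible by 5.
7: 8453 = 7·1207 + 4
11: 8453 = 11·768 + 5
13: 8453 = 13·650 + 3
17: 8453 = 17·497 + 4
19: 8453 = 19·444 + 17
23: 8453 = 23·367 + 12
29: 8453 = 29·291 + 14
31: 8453 = 31·272 + 21
37: 8453 = 37·228 + 17
41: 8453 = 41·206 + 7
43: 8453 = 43·196 + 25
47: 8453 = 47·179 + 40
53: 8453 = 53·159 + 26
59: 8453 = 59·143 + 16
61: 8453 = 61·138 + 35
67: 8453 = 67·126 + 11
71: 8453 = 71·119 + 4
73: 8453 = 73·115 + 58
79: 8453 = 79·107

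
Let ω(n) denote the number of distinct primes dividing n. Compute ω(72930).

72930 = 2 · 36465
36465 = 3 · 12155
12155 = 5 · 2431
2431 = 11 · 221
221 = 13 · 17
72930 = 2 · 3 · 5 · 11 · 13 · 17, which has 6 distinct prime factors.

6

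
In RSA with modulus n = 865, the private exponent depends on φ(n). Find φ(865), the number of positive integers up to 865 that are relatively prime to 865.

688

Factor: 865 = 5 · 173.
φ(865) = (5−1) · (173−1) = 4 · 172 = 688.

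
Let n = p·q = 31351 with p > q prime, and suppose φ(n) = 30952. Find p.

φ(n) = (p−1)(q−1) = n − (p+q) + 1, so p + q = 31351 − 30952 + 1 = 400.
p and q are the roots of t² − 400t + 31351 = 0.
Discriminant: 400² − 4·31351 = 160000 − 125404 = 34596; √34596 = 186.
q = (400 − 186)/2 = 107, p = (400 + 186)/2 = 293.
Check: 107 · 293 = 31351.

293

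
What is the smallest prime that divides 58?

2

58 is even: 2 divides it.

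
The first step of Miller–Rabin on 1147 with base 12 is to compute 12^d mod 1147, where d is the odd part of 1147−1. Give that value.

1046

1147 − 1 = 1146 = 2^1 · 573, so d = 573.
12^1 ≡ 12 (mod 1147)
12^2 ≡ 12^2 = 144 ≡ 144 (mod 1147)
12^4 ≡ 144^2 = 20736 ≡ 90 (mod 1147)
12^8 ≡ 90^2 = 8100 ≡ 71 (mod 1147)
12^16 ≡ 71^2 = 5041 ≡ 453 (mod 1147)
12^32 ≡ 453^2 = 205209 ≡ 1043 (mod 1147)
12^64 ≡ 1043^2 = 1087849 ≡ 493 (mod 1147)
12^128 ≡ 493^2 = 243049 ≡ 1032 (mod 1147)
12^256 ≡ 1032^2 = 1065024 ≡ 608 (mod 1147)
12^512 ≡ 608^2 = 369664 ≡ 330 (mod 1147)
573 = 512 + 32 + 16 + 8 + 4 + 1 in binary powers of 2.
So 12^573 ≡ 330 · 1043 · 453 · 71 · 90 · 12 ≡ 1046 (mod 1147).
Squaring chain: 1046; never reaches −1, so base 12 is a Miller–Rabin witness that 1147 is composite.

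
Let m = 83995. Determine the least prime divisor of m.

5

83995 is odd.
Digit sum 34, not divisible by 3.
Ends in 5: divisible by 5.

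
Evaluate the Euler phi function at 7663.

Factor: 7663 = 79 · 97.
φ(7663) = (79−1) · (97−1) = 78 · 96 = 7488.

7488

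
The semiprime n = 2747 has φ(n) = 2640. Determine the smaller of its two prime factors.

φ(n) = (p−1)(q−1) = n − (p+q) + 1, so p + q = 2747 − 2640 + 1 = 108.
p and q are the roots of t² − 108t + 2747 = 0.
Discriminant: 108² − 4·2747 = 11664 − 10988 = 676; √676 = 26.
q = (108 − 26)/2 = 41, p = (108 + 26)/2 = 67.
Check: 41 · 67 = 2747.

41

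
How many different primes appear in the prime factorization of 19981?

3

19981 = 13 · 1537
1537 = 29 · 53
19981 = 13 · 29 · 53, which has 3 distinct prime factors.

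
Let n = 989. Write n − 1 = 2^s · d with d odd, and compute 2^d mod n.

469

989 − 1 = 988 = 2^2 · 247, so d = 247.
2^1 ≡ 2 (mod 989)
2^2 ≡ 2^2 = 4 ≡ 4 (mod 989)
2^4 ≡ 4^2 = 16 ≡ 16 (mod 989)
2^8 ≡ 16^2 = 256 ≡ 256 (mod 989)
2^16 ≡ 256^2 = 65536 ≡ 262 (mod 989)
2^32 ≡ 262^2 = 68644 ≡ 403 (mod 989)
2^64 ≡ 403^2 = 162409 ≡ 213 (mod 989)
2^128 ≡ 213^2 = 45369 ≡ 864 (mod 989)
247 = 128 + 64 + 32 + 16 + 4 + 2 + 1 in binary powers of 2.
So 2^247 ≡ 864 · 213 · 403 · 262 · 16 · 4 · 2 ≡ 469 (mod 989).
Squaring chain: 469 → 403; never reaches −1, so base 2 is a Miller–Rabin witness that 989 is composite.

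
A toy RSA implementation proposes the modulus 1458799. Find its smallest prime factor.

37

1458799 is odd.
Digit sum 43, not divisible by 3.
Ends in 9: not divisible by 5.
7: 1458799 = 7·208399 + 6
11: 1458799 = 11·132618 + 1
13: 1458799 = 13·112215 + 4
17: 1458799 = 17·85811 + 12
19: 1458799 = 19·76778 + 17
23: 1458799 = 23·63426 + 1
29: 1458799 = 29·50303 + 12
31: 1458799 = 31·47058 + 1
37: 1458799 = 37·39427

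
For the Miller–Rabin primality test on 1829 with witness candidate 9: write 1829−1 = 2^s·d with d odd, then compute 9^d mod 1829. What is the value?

1829 − 1 = 1828 = 2^2 · 457, so d = 457.
9^1 ≡ 9 (mod 1829)
9^2 ≡ 9^2 = 81 ≡ 81 (mod 1829)
9^4 ≡ 81^2 = 6561 ≡ 1074 (mod 1829)
9^8 ≡ 1074^2 = 1153476 ≡ 1206 (mod 1829)
9^16 ≡ 1206^2 = 1454436 ≡ 381 (mod 1829)
9^32 ≡ 381^2 = 145161 ≡ 670 (mod 1829)
9^64 ≡ 670^2 = 448900 ≡ 795 (mod 1829)
9^128 ≡ 795^2 = 632025 ≡ 1020 (mod 1829)
9^256 ≡ 1020^2 = 1040400 ≡ 1528 (mod 1829)
457 = 256 + 128 + 64 + 8 + 1 in binary powers of 2.
So 9^457 ≡ 1528 · 1020 · 795 · 1206 · 9 ≡ 1405 (mod 1829).
Squaring chain: 1405 → 534; never reaches −1, so base 9 is a Miller–Rabin witness that 1829 is composite.

1405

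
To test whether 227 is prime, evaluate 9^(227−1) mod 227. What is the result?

1

9^1 ≡ 9 (mod 227)
9^2 ≡ 9^2 = 81 ≡ 81 (mod 227)
9^4 ≡ 81^2 = 6561 ≡ 205 (mod 227)
9^8 ≡ 205^2 = 42025 ≡ 30 (mod 227)
9^16 ≡ 30^2 = 900 ≡ 219 (mod 227)
9^32 ≡ 219^2 = 47961 ≡ 64 (mod 227)
9^64 ≡ 64^2 = 4096 ≡ 10 (mod 227)
9^128 ≡ 10^2 = 100 ≡ 100 (mod 227)
226 = 128 + 64 + 32 + 2 in binary powers of 2.
So 9^226 ≡ 100 · 10 · 64 · 81 ≡ 1 (mod 227).
Since the result is 1, base 9 gives no evidence that 227 is composite.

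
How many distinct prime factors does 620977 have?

620977 = 7^2 · 12673
12673 = 19 · 667
667 = 23 · 29
620977 = 7^2 · 19 · 23 · 29, which has 4 distinct prime factors.

4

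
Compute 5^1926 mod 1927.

5^1 ≡ 5 (mod 1927)
5^2 ≡ 5^2 = 25 ≡ 25 (mod 1927)
5^4 ≡ 25^2 = 625 ≡ 625 (mod 1927)
5^8 ≡ 625^2 = 390625 ≡ 1371 (mod 1927)
5^16 ≡ 1371^2 = 1879641 ≡ 816 (mod 1927)
5^32 ≡ 816^2 = 665856 ≡ 1041 (mod 1927)
5^64 ≡ 1041^2 = 1083681 ≡ 707 (mod 1927)
5^128 ≡ 707^2 = 499849 ≡ 756 (mod 1927)
5^256 ≡ 756^2 = 571536 ≡ 1144 (mod 1927)
5^512 ≡ 1144^2 = 1308736 ≡ 303 (mod 1927)
5^1024 ≡ 303^2 = 91809 ≡ 1240 (mod 1927)
1926 = 1024 + 512 + 256 + 128 + 4 + 2 in binary powers of 2.
So 5^1926 ≡ 1240 · 303 · 1144 · 756 · 625 · 25 ≡ 291 (mod 1927).
Since 291 ≠ 1, base 5 is a Fermat witness: 1927 is composite.

291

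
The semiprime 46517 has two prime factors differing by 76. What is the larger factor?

257

Since p = q + 76, we have 46517 = q(q + 76), so q² + 76q − 46517 = 0.
Discriminant: 76² + 4·46517 = 5776 + 186068 = 191844; √191844 = 438.
q = (−76 + 438)/2 = 181, and p = q + 76 = 257.
Check: 181 · 257 = 46517.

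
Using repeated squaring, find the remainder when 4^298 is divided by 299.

4^1 ≡ 4 (mod 299)
4^2 ≡ 4^2 = 16 ≡ 16 (mod 299)
4^4 ≡ 16^2 = 256 ≡ 256 (mod 299)
4^8 ≡ 256^2 = 65536 ≡ 55 (mod 299)
4^16 ≡ 55^2 = 3025 ≡ 35 (mod 299)
4^32 ≡ 35^2 = 1225 ≡ 29 (mod 299)
4^64 ≡ 29^2 = 841 ≡ 243 (mod 299)
4^128 ≡ 243^2 = 59049 ≡ 146 (mod 299)
4^256 ≡ 146^2 = 21316 ≡ 87 (mod 299)
298 = 256 + 32 + 8 + 2 in binary powers of 2.
So 4^298 ≡ 87 · 29 · 55 · 16 ≡ 165 (mod 299).
Since 165 ≠ 1, base 4 is a Fermat witness: 299 is composite.

165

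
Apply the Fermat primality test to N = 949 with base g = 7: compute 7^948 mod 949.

7^1 ≡ 7 (mod 949)
7^2 ≡ 7^2 = 49 ≡ 49 (mod 949)
7^4 ≡ 49^2 = 2401 ≡ 503 (mod 949)
7^8 ≡ 503^2 = 253009 ≡ 575 (mod 949)
7^16 ≡ 575^2 = 330625 ≡ 373 (mod 949)
7^32 ≡ 373^2 = 139129 ≡ 575 (mod 949)
7^64 ≡ 575^2 = 330625 ≡ 373 (mod 949)
7^128 ≡ 373^2 = 139129 ≡ 575 (mod 949)
7^256 ≡ 575^2 = 330625 ≡ 373 (mod 949)
7^512 ≡ 373^2 = 139129 ≡ 575 (mod 949)
948 = 512 + 256 + 128 + 32 + 16 + 4 in binary powers of 2.
So 7^948 ≡ 575 · 373 · 575 · 575 · 373 · 503 ≡ 729 (mod 949).
Since 729 ≠ 1, base 7 is a Fermat witness: 949 is composite.

729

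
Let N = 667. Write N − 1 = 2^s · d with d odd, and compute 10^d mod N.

172

667 − 1 = 666 = 2^1 · 333, so d = 333.
10^1 ≡ 10 (mod 667)
10^2 ≡ 10^2 = 100 ≡ 100 (mod 667)
10^4 ≡ 100^2 = 10000 ≡ 662 (mod 667)
10^8 ≡ 662^2 = 438244 ≡ 25 (mod 667)
10^16 ≡ 25^2 = 625 ≡ 625 (mod 667)
10^32 ≡ 625^2 = 390625 ≡ 430 (mod 667)
10^64 ≡ 430^2 = 184900 ≡ 141 (mod 667)
10^128 ≡ 141^2 = 19881 ≡ 538 (mod 667)
10^256 ≡ 538^2 = 289444 ≡ 633 (mod 667)
333 = 256 + 64 + 8 + 4 + 1 in binary powers of 2.
So 10^333 ≡ 633 · 141 · 25 · 662 · 10 ≡ 172 (mod 667).
Squaring chain: 172; never reaches −1, so base 10 is a Miller–Rabin witness that 667 is composite.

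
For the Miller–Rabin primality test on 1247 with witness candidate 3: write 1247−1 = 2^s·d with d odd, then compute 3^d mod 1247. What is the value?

824

1247 − 1 = 1246 = 2^1 · 623, so d = 623.
3^1 ≡ 3 (mod 1247)
3^2 ≡ 3^2 = 9 ≡ 9 (mod 1247)
3^4 ≡ 9^2 = 81 ≡ 81 (mod 1247)
3^8 ≡ 81^2 = 6561 ≡ 326 (mod 1247)
3^16 ≡ 326^2 = 106276 ≡ 281 (mod 1247)
3^32 ≡ 281^2 = 78961 ≡ 400 (mod 1247)
3^64 ≡ 400^2 = 160000 ≡ 384 (mod 1247)
3^128 ≡ 384^2 = 147456 ≡ 310 (mod 1247)
3^256 ≡ 310^2 = 96100 ≡ 81 (mod 1247)
3^512 ≡ 81^2 = 6561 ≡ 326 (mod 1247)
623 = 512 + 64 + 32 + 8 + 4 + 2 + 1 in binary powers of 2.
So 3^623 ≡ 326 · 384 · 400 · 326 · 81 · 9 · 3 ≡ 824 (mod 1247).
Squaring chain: 824; never reaches −1, so base 3 is a Miller–Rabin witness that 1247 is composite.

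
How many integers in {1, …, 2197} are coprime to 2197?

2028

Factor: 2197 = 13^3.
φ(2197) = 13^2·(13−1) = 2028.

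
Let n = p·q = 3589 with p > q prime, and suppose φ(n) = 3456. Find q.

φ(n) = (p−1)(q−1) = n − (p+q) + 1, so p + q = 3589 − 3456 + 1 = 134.
p and q are the roots of t² − 134t + 3589 = 0.
Discriminant: 134² − 4·3589 = 17956 − 14356 = 3600; √3600 = 60.
q = (134 − 60)/2 = 37, p = (134 + 60)/2 = 97.
Check: 37 · 97 = 3589.

37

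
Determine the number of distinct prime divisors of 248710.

6

248710 = 2 · 124355
124355 = 5 · 24871
24871 = 7 · 3553
3553 = 11 · 323
323 = 17 · 19
248710 = 2 · 5 · 7 · 11 · 17 · 19, which has 6 distinct prime factors.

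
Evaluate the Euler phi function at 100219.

84456

Factor: 100219 = 7 · 103 · 139.
φ(100219) = (7−1) · (103−1) · (139−1) = 6 · 102 · 138 = 84456.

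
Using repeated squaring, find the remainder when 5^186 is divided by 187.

60

5^1 ≡ 5 (mod 187)
5^2 ≡ 5^2 = 25 ≡ 25 (mod 187)
5^4 ≡ 25^2 = 625 ≡ 64 (mod 187)
5^8 ≡ 64^2 = 4096 ≡ 169 (mod 187)
5^16 ≡ 169^2 = 28561 ≡ 137 (mod 187)
5^32 ≡ 137^2 = 18769 ≡ 69 (mod 187)
5^64 ≡ 69^2 = 4761 ≡ 86 (mod 187)
5^128 ≡ 86^2 = 7396 ≡ 103 (mod 187)
186 = 128 + 32 + 16 + 8 + 2 in binary powers of 2.
So 5^186 ≡ 103 · 69 · 137 · 169 · 25 ≡ 60 (mod 187).
Since 60 ≠ 1, base 5 is a Fermat witness: 187 is composite.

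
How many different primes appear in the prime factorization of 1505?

1505 = 5 · 301
301 = 7 · 43
1505 = 5 · 7 · 43, which has 3 distinct prime factors.

3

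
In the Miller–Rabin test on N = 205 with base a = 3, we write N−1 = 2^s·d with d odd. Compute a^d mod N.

205 − 1 = 204 = 2^2 · 51, so d = 51.
3^1 ≡ 3 (mod 205)
3^2 ≡ 3^2 = 9 ≡ 9 (mod 205)
3^4 ≡ 9^2 = 81 ≡ 81 (mod 205)
3^8 ≡ 81^2 = 6561 ≡ 1 (mod 205)
3^16 ≡ 1^2 = 1 ≡ 1 (mod 205)
3^32 ≡ 1^2 = 1 ≡ 1 (mod 205)
51 = 32 + 16 + 2 + 1 in binary powers of 2.
So 3^51 ≡ 1 · 1 · 9 · 3 ≡ 27 (mod 205).
Squaring chain: 27 → 114; never reaches −1, so base 3 is a Miller–Rabin witness that 205 is composite.

27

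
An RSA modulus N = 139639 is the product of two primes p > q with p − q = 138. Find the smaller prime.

Since p = q + 138, we have 139639 = q(q + 138), so q² + 138q − 139639 = 0.
Discriminant: 138² + 4·139639 = 19044 + 558556 = 577600; √577600 = 760.
q = (−138 + 760)/2 = 311, and p = q + 138 = 449.
Check: 311 · 449 = 139639.

311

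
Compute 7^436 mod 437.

7^1 ≡ 7 (mod 437)
7^2 ≡ 7^2 = 49 ≡ 49 (mod 437)
7^4 ≡ 49^2 = 2401 ≡ 216 (mod 437)
7^8 ≡ 216^2 = 46656 ≡ 334 (mod 437)
7^16 ≡ 334^2 = 111556 ≡ 121 (mod 437)
7^32 ≡ 121^2 = 14641 ≡ 220 (mod 437)
7^64 ≡ 220^2 = 48400 ≡ 330 (mod 437)
7^128 ≡ 330^2 = 108900 ≡ 87 (mod 437)
7^256 ≡ 87^2 = 7569 ≡ 140 (mod 437)
436 = 256 + 128 + 32 + 16 + 4 in binary powers of 2.
So 7^436 ≡ 140 · 87 · 220 · 121 · 216 ≡ 64 (mod 437).
Since 64 ≠ 1, base 7 is a Fermat witness: 437 is composite.

64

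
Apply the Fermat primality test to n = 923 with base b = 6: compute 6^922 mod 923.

862

6^1 ≡ 6 (mod 923)
6^2 ≡ 6^2 = 36 ≡ 36 (mod 923)
6^4 ≡ 36^2 = 1296 ≡ 373 (mod 923)
6^8 ≡ 373^2 = 139129 ≡ 679 (mod 923)
6^16 ≡ 679^2 = 461041 ≡ 464 (mod 923)
6^32 ≡ 464^2 = 215296 ≡ 237 (mod 923)
6^64 ≡ 237^2 = 56169 ≡ 789 (mod 923)
6^128 ≡ 789^2 = 622521 ≡ 419 (mod 923)
6^256 ≡ 419^2 = 175561 ≡ 191 (mod 923)
6^512 ≡ 191^2 = 36481 ≡ 484 (mod 923)
922 = 512 + 256 + 128 + 16 + 8 + 2 in binary powers of 2.
So 6^922 ≡ 484 · 191 · 419 · 464 · 679 · 36 ≡ 862 (mod 923).
Since 862 ≠ 1, base 6 is a Fermat witness: 923 is composite.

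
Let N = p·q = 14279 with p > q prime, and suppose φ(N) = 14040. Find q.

φ(n) = (p−1)(q−1) = n − (p+q) + 1, so p + q = 14279 − 14040 + 1 = 240.
p and q are the roots of t² − 240t + 14279 = 0.
Discriminant: 240² − 4·14279 = 57600 − 57116 = 484; √484 = 22.
q = (240 − 22)/2 = 109, p = (240 + 22)/2 = 131.
Check: 109 · 131 = 14279.

109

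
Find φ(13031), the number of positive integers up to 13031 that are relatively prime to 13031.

12792

Factor: 13031 = 83 · 157.
φ(13031) = (83−1) · (157−1) = 82 · 156 = 12792.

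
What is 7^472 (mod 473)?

423

7^1 ≡ 7 (mod 473)
7^2 ≡ 7^2 = 49 ≡ 49 (mod 473)
7^4 ≡ 49^2 = 2401 ≡ 36 (mod 473)
7^8 ≡ 36^2 = 1296 ≡ 350 (mod 473)
7^16 ≡ 350^2 = 122500 ≡ 466 (mod 473)
7^32 ≡ 466^2 = 217156 ≡ 49 (mod 473)
7^64 ≡ 49^2 = 2401 ≡ 36 (mod 473)
7^128 ≡ 36^2 = 1296 ≡ 350 (mod 473)
7^256 ≡ 350^2 = 122500 ≡ 466 (mod 473)
472 = 256 + 128 + 64 + 16 + 8 in binary powers of 2.
So 7^472 ≡ 466 · 350 · 36 · 466 · 350 ≡ 423 (mod 473).
Since 423 ≠ 1, base 7 is a Fermat witness: 473 is composite.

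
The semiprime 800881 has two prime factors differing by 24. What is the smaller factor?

883

Since p = q + 24, we have 800881 = q(q + 24), so q² + 24q − 800881 = 0.
Discriminant: 24² + 4·800881 = 576 + 3203524 = 3204100; √3204100 = 1790.
q = (−24 + 1790)/2 = 883, and p = q + 24 = 907.
Check: 883 · 907 = 800881.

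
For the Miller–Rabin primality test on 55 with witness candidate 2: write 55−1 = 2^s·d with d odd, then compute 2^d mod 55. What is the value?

55 − 1 = 54 = 2^1 · 27, so d = 27.
2^1 ≡ 2 (mod 55)
2^2 ≡ 2^2 = 4 ≡ 4 (mod 55)
2^4 ≡ 4^2 = 16 ≡ 16 (mod 55)
2^8 ≡ 16^2 = 256 ≡ 36 (mod 55)
2^16 ≡ 36^2 = 1296 ≡ 31 (mod 55)
27 = 16 + 8 + 2 + 1 in binary powers of 2.
So 2^27 ≡ 31 · 36 · 4 · 2 ≡ 18 (mod 55).
Squaring chain: 18; never reaches −1, so base 2 is a Miller–Rabin witness that 55 is composite.

18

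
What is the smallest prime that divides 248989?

248989 is odd.
Digit sum 40, not divisible by 3.
Ends in 9: not divisible by 5.
7: 248989 = 7·35569 + 6
11: 248989 = 11·22635 + 4
13: 248989 = 13·19153

13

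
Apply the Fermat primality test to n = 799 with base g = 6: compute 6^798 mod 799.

247

6^1 ≡ 6 (mod 799)
6^2 ≡ 6^2 = 36 ≡ 36 (mod 799)
6^4 ≡ 36^2 = 1296 ≡ 497 (mod 799)
6^8 ≡ 497^2 = 247009 ≡ 118 (mod 799)
6^16 ≡ 118^2 = 13924 ≡ 341 (mod 799)
6^32 ≡ 341^2 = 116281 ≡ 426 (mod 799)
6^64 ≡ 426^2 = 181476 ≡ 103 (mod 799)
6^128 ≡ 103^2 = 10609 ≡ 222 (mod 799)
6^256 ≡ 222^2 = 49284 ≡ 545 (mod 799)
6^512 ≡ 545^2 = 297025 ≡ 596 (mod 799)
798 = 512 + 256 + 16 + 8 + 4 + 2 in binary powers of 2.
So 6^798 ≡ 596 · 545 · 341 · 118 · 497 · 36 ≡ 247 (mod 799).
Since 247 ≠ 1, base 6 is a Fermat witness: 799 is composite.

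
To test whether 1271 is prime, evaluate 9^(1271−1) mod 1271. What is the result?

9^1 ≡ 9 (mod 1271)
9^2 ≡ 9^2 = 81 ≡ 81 (mod 1271)
9^4 ≡ 81^2 = 6561 ≡ 206 (mod 1271)
9^8 ≡ 206^2 = 42436 ≡ 493 (mod 1271)
9^16 ≡ 493^2 = 243049 ≡ 288 (mod 1271)
9^32 ≡ 288^2 = 82944 ≡ 329 (mod 1271)
9^64 ≡ 329^2 = 108241 ≡ 206 (mod 1271)
9^128 ≡ 206^2 = 42436 ≡ 493 (mod 1271)
9^256 ≡ 493^2 = 243049 ≡ 288 (mod 1271)
9^512 ≡ 288^2 = 82944 ≡ 329 (mod 1271)
9^1024 ≡ 329^2 = 108241 ≡ 206 (mod 1271)
1270 = 1024 + 128 + 64 + 32 + 16 + 4 + 2 in binary powers of 2.
So 9^1270 ≡ 206 · 493 · 206 · 329 · 288 · 206 · 81 ≡ 532 (mod 1271).
Since 532 ≠ 1, base 9 is a Fermat witness: 1271 is composite.

532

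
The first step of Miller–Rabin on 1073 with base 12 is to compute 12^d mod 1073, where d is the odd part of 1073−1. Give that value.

423

1073 − 1 = 1072 = 2^4 · 67, so d = 67.
12^1 ≡ 12 (mod 1073)
12^2 ≡ 12^2 = 144 ≡ 144 (mod 1073)
12^4 ≡ 144^2 = 20736 ≡ 349 (mod 1073)
12^8 ≡ 349^2 = 121801 ≡ 552 (mod 1073)
12^16 ≡ 552^2 = 304704 ≡ 1045 (mod 1073)
12^32 ≡ 1045^2 = 1092025 ≡ 784 (mod 1073)
12^64 ≡ 784^2 = 614656 ≡ 900 (mod 1073)
67 = 64 + 2 + 1 in binary powers of 2.
So 12^67 ≡ 900 · 144 · 12 ≡ 423 (mod 1073).
Squaring chain: 423 → 811 → 1045 → 784; never reaches −1, so base 12 is a Miller–Rabin witness that 1073 is composite.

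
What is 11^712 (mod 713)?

514

11^1 ≡ 11 (mod 713)
11^2 ≡ 11^2 = 121 ≡ 121 (mod 713)
11^4 ≡ 121^2 = 14641 ≡ 381 (mod 713)
11^8 ≡ 381^2 = 145161 ≡ 422 (mod 713)
11^16 ≡ 422^2 = 178084 ≡ 547 (mod 713)
11^32 ≡ 547^2 = 299209 ≡ 462 (mod 713)
11^64 ≡ 462^2 = 213444 ≡ 257 (mod 713)
11^128 ≡ 257^2 = 66049 ≡ 453 (mod 713)
11^256 ≡ 453^2 = 205209 ≡ 578 (mod 713)
11^512 ≡ 578^2 = 334084 ≡ 400 (mod 713)
712 = 512 + 128 + 64 + 8 in binary powers of 2.
So 11^712 ≡ 400 · 453 · 257 · 422 ≡ 514 (mod 713).
Since 514 ≠ 1, base 11 is a Fermat witness: 713 is composite.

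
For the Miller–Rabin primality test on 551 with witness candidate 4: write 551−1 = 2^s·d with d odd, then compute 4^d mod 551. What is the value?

551 − 1 = 550 = 2^1 · 275, so d = 275.
4^1 ≡ 4 (mod 551)
4^2 ≡ 4^2 = 16 ≡ 16 (mod 551)
4^4 ≡ 16^2 = 256 ≡ 256 (mod 551)
4^8 ≡ 256^2 = 65536 ≡ 518 (mod 551)
4^16 ≡ 518^2 = 268324 ≡ 538 (mod 551)
4^32 ≡ 538^2 = 289444 ≡ 169 (mod 551)
4^64 ≡ 169^2 = 28561 ≡ 460 (mod 551)
4^128 ≡ 460^2 = 211600 ≡ 16 (mod 551)
4^256 ≡ 16^2 = 256 ≡ 256 (mod 551)
275 = 256 + 16 + 2 + 1 in binary powers of 2.
So 4^275 ≡ 256 · 538 · 16 · 4 ≡ 245 (mod 551).
Squaring chain: 245; never reaches −1, so base 4 is a Miller–Rabin witness that 551 is composite.

245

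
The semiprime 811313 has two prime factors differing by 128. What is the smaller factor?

839

Since p = q + 128, we have 811313 = q(q + 128), so q² + 128q − 811313 = 0.
Discriminant: 128² + 4·811313 = 16384 + 3245252 = 3261636; √3261636 = 1806.
q = (−128 + 1806)/2 = 839, and p = q + 128 = 967.
Check: 839 · 967 = 811313.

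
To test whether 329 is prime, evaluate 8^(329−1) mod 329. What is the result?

8^1 ≡ 8 (mod 329)
8^2 ≡ 8^2 = 64 ≡ 64 (mod 329)
8^4 ≡ 64^2 = 4096 ≡ 148 (mod 329)
8^8 ≡ 148^2 = 21904 ≡ 190 (mod 329)
8^16 ≡ 190^2 = 36100 ≡ 239 (mod 329)
8^32 ≡ 239^2 = 57121 ≡ 204 (mod 329)
8^64 ≡ 204^2 = 41616 ≡ 162 (mod 329)
8^128 ≡ 162^2 = 26244 ≡ 253 (mod 329)
8^256 ≡ 253^2 = 64009 ≡ 183 (mod 329)
328 = 256 + 64 + 8 in binary powers of 2.
So 8^328 ≡ 183 · 162 · 190 ≡ 260 (mod 329).
Since 260 ≠ 1, base 8 is a Fermat witness: 329 is composite.

260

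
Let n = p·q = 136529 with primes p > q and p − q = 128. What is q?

Since p = q + 128, we have 136529 = q(q + 128), so q² + 128q − 136529 = 0.
Discriminant: 128² + 4·136529 = 16384 + 546116 = 562500; √562500 = 750.
q = (−128 + 750)/2 = 311, and p = q + 128 = 439.
Check: 311 · 439 = 136529.

311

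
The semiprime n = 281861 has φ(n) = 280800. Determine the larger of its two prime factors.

541

φ(n) = (p−1)(q−1) = n − (p+q) + 1, so p + q = 281861 − 280800 + 1 = 1062.
p and q are the roots of t² − 1062t + 281861 = 0.
Discriminant: 1062² − 4·281861 = 1127844 − 1127444 = 400; √400 = 20.
q = (1062 − 20)/2 = 521, p = (1062 + 20)/2 = 541.
Check: 521 · 541 = 281861.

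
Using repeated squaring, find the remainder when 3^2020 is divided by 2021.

253

3^1 ≡ 3 (mod 2021)
3^2 ≡ 3^2 = 9 ≡ 9 (mod 2021)
3^4 ≡ 9^2 = 81 ≡ 81 (mod 2021)
3^8 ≡ 81^2 = 6561 ≡ 498 (mod 2021)
3^16 ≡ 498^2 = 248004 ≡ 1442 (mod 2021)
3^32 ≡ 1442^2 = 2079364 ≡ 1776 (mod 2021)
3^64 ≡ 1776^2 = 3154176 ≡ 1416 (mod 2021)
3^128 ≡ 1416^2 = 2005056 ≡ 224 (mod 2021)
3^256 ≡ 224^2 = 50176 ≡ 1672 (mod 2021)
3^512 ≡ 1672^2 = 2795584 ≡ 541 (mod 2021)
3^1024 ≡ 541^2 = 292681 ≡ 1657 (mod 2021)
2020 = 1024 + 512 + 256 + 128 + 64 + 32 + 4 in binary powers of 2.
So 3^2020 ≡ 1657 · 541 · 1672 · 224 · 1416 · 1776 · 81 ≡ 253 (mod 2021).
Since 253 ≠ 1, base 3 is a Fermat witness: 2021 is composite.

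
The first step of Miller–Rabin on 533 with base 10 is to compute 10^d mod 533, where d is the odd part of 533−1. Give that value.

426

533 − 1 = 532 = 2^2 · 133, so d = 133.
10^1 ≡ 10 (mod 533)
10^2 ≡ 10^2 = 100 ≡ 100 (mod 533)
10^4 ≡ 100^2 = 10000 ≡ 406 (mod 533)
10^8 ≡ 406^2 = 164836 ≡ 139 (mod 533)
10^16 ≡ 139^2 = 19321 ≡ 133 (mod 533)
10^32 ≡ 133^2 = 17689 ≡ 100 (mod 533)
10^64 ≡ 100^2 = 10000 ≡ 406 (mod 533)
10^128 ≡ 406^2 = 164836 ≡ 139 (mod 533)
133 = 128 + 4 + 1 in binary powers of 2.
So 10^133 ≡ 139 · 406 · 10 ≡ 426 (mod 533).
Squaring chain: 426 → 256; never reaches −1, so base 10 is a Miller–Rabin witness that 533 is composite.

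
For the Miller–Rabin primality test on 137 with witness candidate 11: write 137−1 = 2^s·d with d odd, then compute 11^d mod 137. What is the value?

100

137 − 1 = 136 = 2^3 · 17, so d = 17.
11^1 ≡ 11 (mod 137)
11^2 ≡ 11^2 = 121 ≡ 121 (mod 137)
11^4 ≡ 121^2 = 14641 ≡ 119 (mod 137)
11^8 ≡ 119^2 = 14161 ≡ 50 (mod 137)
11^16 ≡ 50^2 = 2500 ≡ 34 (mod 137)
17 = 16 + 1 in binary powers of 2.
So 11^17 ≡ 34 · 11 ≡ 100 (mod 137).
Squaring chain: 100 → 136 → 1; reaches −1, so base 11 does not prove 137 composite.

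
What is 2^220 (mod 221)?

16

2^1 ≡ 2 (mod 221)
2^2 ≡ 2^2 = 4 ≡ 4 (mod 221)
2^4 ≡ 4^2 = 16 ≡ 16 (mod 221)
2^8 ≡ 16^2 = 256 ≡ 35 (mod 221)
2^16 ≡ 35^2 = 1225 ≡ 120 (mod 221)
2^32 ≡ 120^2 = 14400 ≡ 35 (mod 221)
2^64 ≡ 35^2 = 1225 ≡ 120 (mod 221)
2^128 ≡ 120^2 = 14400 ≡ 35 (mod 221)
220 = 128 + 64 + 16 + 8 + 4 in binary powers of 2.
So 2^220 ≡ 35 · 120 · 120 · 35 · 16 ≡ 16 (mod 221).
Since 16 ≠ 1, base 2 is a Fermat witness: 221 is composite.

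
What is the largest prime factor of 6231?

6231 = 3 · 2077
2077 = 31 · 67
67 is prime.
So 6231 = 3 · 31 · 67; the largest prime factor is 67.

67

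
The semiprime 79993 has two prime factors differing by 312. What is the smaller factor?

167

Since p = q + 312, we have 79993 = q(q + 312), so q² + 312q − 79993 = 0.
Discriminant: 312² + 4·79993 = 97344 + 319972 = 417316; √417316 = 646.
q = (−312 + 646)/2 = 167, and p = q + 312 = 479.
Check: 167 · 479 = 79993.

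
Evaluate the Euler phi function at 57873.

Factor: 57873 = 3 · 101 · 191.
φ(57873) = (3−1) · (101−1) · (191−1) = 2 · 100 · 190 = 38000.

38000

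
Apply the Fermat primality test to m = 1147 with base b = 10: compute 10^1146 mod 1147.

963

10^1 ≡ 10 (mod 1147)
10^2 ≡ 10^2 = 100 ≡ 100 (mod 1147)
10^4 ≡ 100^2 = 10000 ≡ 824 (mod 1147)
10^8 ≡ 824^2 = 678976 ≡ 1099 (mod 1147)
10^16 ≡ 1099^2 = 1207801 ≡ 10 (mod 1147)
10^32 ≡ 10^2 = 100 ≡ 100 (mod 1147)
10^64 ≡ 100^2 = 10000 ≡ 824 (mod 1147)
10^128 ≡ 824^2 = 678976 ≡ 1099 (mod 1147)
10^256 ≡ 1099^2 = 1207801 ≡ 10 (mod 1147)
10^512 ≡ 10^2 = 100 ≡ 100 (mod 1147)
10^1024 ≡ 100^2 = 10000 ≡ 824 (mod 1147)
1146 = 1024 + 64 + 32 + 16 + 8 + 2 in binary powers of 2.
So 10^1146 ≡ 824 · 824 · 100 · 10 · 1099 · 100 ≡ 963 (mod 1147).
Since 963 ≠ 1, base 10 is a Fermat witness: 1147 is composite.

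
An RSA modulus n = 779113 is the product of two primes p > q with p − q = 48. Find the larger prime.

907

Since p = q + 48, we have 779113 = q(q + 48), so q² + 48q − 779113 = 0.
Discriminant: 48² + 4·779113 = 2304 + 3116452 = 3118756; √3118756 = 1766.
q = (−48 + 1766)/2 = 859, and p = q + 48 = 907.
Check: 859 · 907 = 779113.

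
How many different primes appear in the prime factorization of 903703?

903703 = 17^2 · 3127
3127 = 53 · 59
903703 = 17^2 · 53 · 59, which has 3 distinct prime factors.

3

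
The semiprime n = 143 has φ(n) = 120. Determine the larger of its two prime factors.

φ(n) = (p−1)(q−1) = n − (p+q) + 1, so p + q = 143 − 120 + 1 = 24.
p and q are the roots of t² − 24t + 143 = 0.
Discriminant: 24² − 4·143 = 576 − 572 = 4; √4 = 2.
q = (24 − 2)/2 = 11, p = (24 + 2)/2 = 13.
Check: 11 · 13 = 143.

13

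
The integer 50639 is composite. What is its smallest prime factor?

50639 is odd.
Digit sum 23, not divisible by 3.
Ends in 9: not divisible by 5.
7: 50639 = 7·7234 + 1
11: 50639 = 11·4603 + 6
13: 50639 = 13·3895 + 4
17: 50639 = 17·2978 + 13
19: 50639 = 19·2665 + 4
23: 50639 = 23·2201 + 16
29: 50639 = 29·1746 + 5
31: 50639 = 31·1633 + 16
37: 50639 = 37·1368 + 23
41: 50639 = 41·1235 + 4
43: 50639 = 43·1177 + 28
47: 50639 = 47·1077 + 20
53: 50639 = 53·955 + 24
59: 50639 = 59·858 + 17
61: 50639 = 61·830 + 9
67: 50639 = 67·755 + 54
71: 50639 = 71·713 + 16
73: 50639 = 73·693 + 50
79: 50639 = 79·641

79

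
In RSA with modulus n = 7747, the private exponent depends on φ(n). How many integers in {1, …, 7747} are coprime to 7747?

Factor: 7747 = 61 · 127.
φ(7747) = (61−1) · (127−1) = 60 · 126 = 7560.

7560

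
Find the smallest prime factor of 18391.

53

18391 is odd.
Digit sum 22, not divisible by 3.
Ends in 1: not divisible by 5.
7: 18391 = 7·2627 + 2
11: 18391 = 11·1671 + 10
13: 18391 = 13·1414 + 9
17: 18391 = 17·1081 + 14
19: 18391 = 19·967 + 18
23: 18391 = 23·799 + 14
29: 18391 = 29·634 + 5
31: 18391 = 31·593 + 8
37: 18391 = 37·497 + 2
41: 18391 = 41·448 + 23
43: 18391 = 43·427 + 30
47: 18391 = 47·391 + 14
53: 18391 = 53·347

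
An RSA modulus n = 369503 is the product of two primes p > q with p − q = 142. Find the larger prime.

Since p = q + 142, we have 369503 = q(q + 142), so q² + 142q − 369503 = 0.
Discriminant: 142² + 4·369503 = 20164 + 1478012 = 1498176; √1498176 = 1224.
q = (−142 + 1224)/2 = 541, and p = q + 142 = 683.
Check: 541 · 683 = 369503.

683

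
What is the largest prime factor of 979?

89

979 = 11 · 89
89 is prime.
So 979 = 11 · 89; the largest prime factor is 89.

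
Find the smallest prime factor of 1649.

17

1649 is odd.
Digit sum 20, not divisible by 3.
Ends in 9: not divisible by 5.
7: 1649 = 7·235 + 4
11: 1649 = 11·149 + 10
13: 1649 = 13·126 + 11
17: 1649 = 17·97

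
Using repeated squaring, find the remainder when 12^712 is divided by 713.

100

12^1 ≡ 12 (mod 713)
12^2 ≡ 12^2 = 144 ≡ 144 (mod 713)
12^4 ≡ 144^2 = 20736 ≡ 59 (mod 713)
12^8 ≡ 59^2 = 3481 ≡ 629 (mod 713)
12^16 ≡ 629^2 = 395641 ≡ 639 (mod 713)
12^32 ≡ 639^2 = 408321 ≡ 485 (mod 713)
12^64 ≡ 485^2 = 235225 ≡ 648 (mod 713)
12^128 ≡ 648^2 = 419904 ≡ 660 (mod 713)
12^256 ≡ 660^2 = 435600 ≡ 670 (mod 713)
12^512 ≡ 670^2 = 448900 ≡ 423 (mod 713)
712 = 512 + 128 + 64 + 8 in binary powers of 2.
So 12^712 ≡ 423 · 660 · 648 · 629 ≡ 100 (mod 713).
Since 100 ≠ 1, base 12 is a Fermat witness: 713 is composite.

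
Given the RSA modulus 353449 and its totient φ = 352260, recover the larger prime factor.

φ(n) = (p−1)(q−1) = n − (p+q) + 1, so p + q = 353449 − 352260 + 1 = 1190.
p and q are the roots of t² − 1190t + 353449 = 0.
Discriminant: 1190² − 4·353449 = 1416100 − 1413796 = 2304; √2304 = 48.
q = (1190 − 48)/2 = 571, p = (1190 + 48)/2 = 619.
Check: 571 · 619 = 353449.

619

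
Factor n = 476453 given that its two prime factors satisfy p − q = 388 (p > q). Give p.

911

Since p = q + 388, we have 476453 = q(q + 388), so q² + 388q − 476453 = 0.
Discriminant: 388² + 4·476453 = 150544 + 1905812 = 2056356; √2056356 = 1434.
q = (−388 + 1434)/2 = 523, and p = q + 388 = 911.
Check: 523 · 911 = 476453.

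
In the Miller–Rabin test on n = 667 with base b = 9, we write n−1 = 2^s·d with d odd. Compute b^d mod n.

660

667 − 1 = 666 = 2^1 · 333, so d = 333.
9^1 ≡ 9 (mod 667)
9^2 ≡ 9^2 = 81 ≡ 81 (mod 667)
9^4 ≡ 81^2 = 6561 ≡ 558 (mod 667)
9^8 ≡ 558^2 = 311364 ≡ 542 (mod 667)
9^16 ≡ 542^2 = 293764 ≡ 284 (mod 667)
9^32 ≡ 284^2 = 80656 ≡ 616 (mod 667)
9^64 ≡ 616^2 = 379456 ≡ 600 (mod 667)
9^128 ≡ 600^2 = 360000 ≡ 487 (mod 667)
9^256 ≡ 487^2 = 237169 ≡ 384 (mod 667)
333 = 256 + 64 + 8 + 4 + 1 in binary powers of 2.
So 9^333 ≡ 384 · 600 · 542 · 558 · 9 ≡ 660 (mod 667).
Squaring chain: 660; never reaches −1, so base 9 is a Miller–Rabin witness that 667 is composite.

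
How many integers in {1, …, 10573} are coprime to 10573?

Factor: 10573 = 97 · 109.
φ(10573) = (97−1) · (109−1) = 96 · 108 = 10368.

10368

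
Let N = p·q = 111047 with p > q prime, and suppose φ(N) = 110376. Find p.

φ(n) = (p−1)(q−1) = n − (p+q) + 1, so p + q = 111047 − 110376 + 1 = 672.
p and q are the roots of t² − 672t + 111047 = 0.
Discriminant: 672² − 4·111047 = 451584 − 444188 = 7396; √7396 = 86.
q = (672 − 86)/2 = 293, p = (672 + 86)/2 = 379.
Check: 293 · 379 = 111047.

379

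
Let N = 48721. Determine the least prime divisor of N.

48721 is odd.
Digit sum 22, not divisible by 3.
Ends in 1: not divisible by 5.
7: 48721 = 7·6960 + 1
11: 48721 = 11·4429 + 2
13: 48721 = 13·3747 + 10
17: 48721 = 17·2865 + 16
19: 48721 = 19·2564 + 5
23: 48721 = 23·2118 + 7
29: 48721 = 29·1680 + 1
31: 48721 = 31·1571 + 20
37: 48721 = 37·1316 + 29
41: 48721 = 41·1188 + 13
43: 48721 = 43·1133 + 2
47: 48721 = 47·1036 + 29
53: 48721 = 53·919 + 14
59: 48721 = 59·825 + 46
61: 48721 = 61·798 + 43
67: 48721 = 67·727 + 12
71: 48721 = 71·686 + 15
73: 48721 = 73·667 + 30
79: 48721 = 79·616 + 57
83: 48721 = 83·587

83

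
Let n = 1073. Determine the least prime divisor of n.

29

1073 is odd.
Digit sum 11, not divisible by 3.
Ends in 3: not divisible by 5.
7: 1073 = 7·153 + 2
11: 1073 = 11·97 + 6
13: 1073 = 13·82 + 7
17: 1073 = 17·63 + 2
19: 1073 = 19·56 + 9
23: 1073 = 23·46 + 15
29: 1073 = 29·37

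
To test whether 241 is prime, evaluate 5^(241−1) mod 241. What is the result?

5^1 ≡ 5 (mod 241)
5^2 ≡ 5^2 = 25 ≡ 25 (mod 241)
5^4 ≡ 25^2 = 625 ≡ 143 (mod 241)
5^8 ≡ 143^2 = 20449 ≡ 205 (mod 241)
5^16 ≡ 205^2 = 42025 ≡ 91 (mod 241)
5^32 ≡ 91^2 = 8281 ≡ 87 (mod 241)
5^64 ≡ 87^2 = 7569 ≡ 98 (mod 241)
5^128 ≡ 98^2 = 9604 ≡ 205 (mod 241)
240 = 128 + 64 + 32 + 16 in binary powers of 2.
So 5^240 ≡ 205 · 98 · 87 · 91 ≡ 1 (mod 241).
Since the result is 1, base 5 gives no evidence that 241 is composite.

1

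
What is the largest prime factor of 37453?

37453 = 13 · 2881
2881 = 43 · 67
67 is prime.
So 37453 = 13 · 43 · 67; the largest prime factor is 67.

67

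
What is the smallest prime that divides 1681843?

1681843 is odd.
Digit sum 31, not divisible by 3.
Ends in 3: not divisible by 5.
7: 1681843 = 7·240263 + 2
11: 1681843 = 11·152894 + 9
13: 1681843 = 13·129372 + 7
17: 1681843 = 17·98931 + 16
19: 1681843 = 19·88518 + 1
23: 1681843 = 23·73123 + 14
29: 1681843 = 29·57994 + 17
31: 1681843 = 31·54253

31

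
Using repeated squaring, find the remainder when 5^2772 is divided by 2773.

1334

5^1 ≡ 5 (mod 2773)
5^2 ≡ 5^2 = 25 ≡ 25 (mod 2773)
5^4 ≡ 25^2 = 625 ≡ 625 (mod 2773)
5^8 ≡ 625^2 = 390625 ≡ 2405 (mod 2773)
5^16 ≡ 2405^2 = 5784025 ≡ 2320 (mod 2773)
5^32 ≡ 2320^2 = 5382400 ≡ 7 (mod 2773)
5^64 ≡ 7^2 = 49 ≡ 49 (mod 2773)
5^128 ≡ 49^2 = 2401 ≡ 2401 (mod 2773)
5^256 ≡ 2401^2 = 5764801 ≡ 2507 (mod 2773)
5^512 ≡ 2507^2 = 6285049 ≡ 1431 (mod 2773)
5^1024 ≡ 1431^2 = 2047761 ≡ 1287 (mod 2773)
5^2048 ≡ 1287^2 = 1656369 ≡ 888 (mod 2773)
2772 = 2048 + 512 + 128 + 64 + 16 + 4 in binary powers of 2.
So 5^2772 ≡ 888 · 1431 · 2401 · 49 · 2320 · 625 ≡ 1334 (mod 2773).
Since 1334 ≠ 1, base 5 is a Fermat witness: 2773 is composite.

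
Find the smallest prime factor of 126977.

126977 is odd.
Digit sum 32, not divisible by 3.
Ends in 7: not divisible by 5.
7: 126977 = 7·18139 + 4
11: 126977 = 11·11543 + 4
13: 126977 = 13·9767 + 6
17: 126977 = 17·7469 + 4
19: 126977 = 19·6683

19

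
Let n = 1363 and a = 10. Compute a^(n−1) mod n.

10^1 ≡ 10 (mod 1363)
10^2 ≡ 10^2 = 100 ≡ 100 (mod 1363)
10^4 ≡ 100^2 = 10000 ≡ 459 (mod 1363)
10^8 ≡ 459^2 = 210681 ≡ 779 (mod 1363)
10^16 ≡ 779^2 = 606841 ≡ 306 (mod 1363)
10^32 ≡ 306^2 = 93636 ≡ 952 (mod 1363)
10^64 ≡ 952^2 = 906304 ≡ 1272 (mod 1363)
10^128 ≡ 1272^2 = 1617984 ≡ 103 (mod 1363)
10^256 ≡ 103^2 = 10609 ≡ 1068 (mod 1363)
10^512 ≡ 1068^2 = 1140624 ≡ 1156 (mod 1363)
10^1024 ≡ 1156^2 = 1336336 ≡ 596 (mod 1363)
1362 = 1024 + 256 + 64 + 16 + 2 in binary powers of 2.
So 10^1362 ≡ 596 · 1068 · 1272 · 306 · 100 ≡ 63 (mod 1363).
Since 63 ≠ 1, base 10 is a Fermat witness: 1363 is composite.

63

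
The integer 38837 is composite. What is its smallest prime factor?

38837 is odd.
Digit sum 29, not divisible by 3.
Ends in 7: not divisible by 5.
7: 38837 = 7·5548 + 1
11: 38837 = 11·3530 + 7
13: 38837 = 13·2987 + 6
17: 38837 = 17·2284 + 9
19: 38837 = 19·2044 + 1
23: 38837 = 23·1688 + 13
29: 38837 = 29·1339 + 6
31: 38837 = 31·1252 + 25
37: 38837 = 37·1049 + 24
41: 38837 = 41·947 + 10
43: 38837 = 43·903 + 8
47: 38837 = 47·826 + 15
53: 38837 = 53·732 + 41
59: 38837 = 59·658 + 15
61: 38837 = 61·636 + 41
67: 38837 = 67·579 + 44
71: 38837 = 71·547

71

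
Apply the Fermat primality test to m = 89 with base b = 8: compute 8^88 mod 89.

1

8^1 ≡ 8 (mod 89)
8^2 ≡ 8^2 = 64 ≡ 64 (mod 89)
8^4 ≡ 64^2 = 4096 ≡ 2 (mod 89)
8^8 ≡ 2^2 = 4 ≡ 4 (mod 89)
8^16 ≡ 4^2 = 16 ≡ 16 (mod 89)
8^32 ≡ 16^2 = 256 ≡ 78 (mod 89)
8^64 ≡ 78^2 = 6084 ≡ 32 (mod 89)
88 = 64 + 16 + 8 in binary powers of 2.
So 8^88 ≡ 32 · 16 · 4 ≡ 1 (mod 89).
Since the result is 1, base 8 gives no evidence that 89 is composite.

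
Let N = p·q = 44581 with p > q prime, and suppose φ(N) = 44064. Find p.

φ(n) = (p−1)(q−1) = n − (p+q) + 1, so p + q = 44581 − 44064 + 1 = 518.
p and q are the roots of t² − 518t + 44581 = 0.
Discriminant: 518² − 4·44581 = 268324 − 178324 = 90000; √90000 = 300.
q = (518 − 300)/2 = 109, p = (518 + 300)/2 = 409.
Check: 109 · 409 = 44581.

409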